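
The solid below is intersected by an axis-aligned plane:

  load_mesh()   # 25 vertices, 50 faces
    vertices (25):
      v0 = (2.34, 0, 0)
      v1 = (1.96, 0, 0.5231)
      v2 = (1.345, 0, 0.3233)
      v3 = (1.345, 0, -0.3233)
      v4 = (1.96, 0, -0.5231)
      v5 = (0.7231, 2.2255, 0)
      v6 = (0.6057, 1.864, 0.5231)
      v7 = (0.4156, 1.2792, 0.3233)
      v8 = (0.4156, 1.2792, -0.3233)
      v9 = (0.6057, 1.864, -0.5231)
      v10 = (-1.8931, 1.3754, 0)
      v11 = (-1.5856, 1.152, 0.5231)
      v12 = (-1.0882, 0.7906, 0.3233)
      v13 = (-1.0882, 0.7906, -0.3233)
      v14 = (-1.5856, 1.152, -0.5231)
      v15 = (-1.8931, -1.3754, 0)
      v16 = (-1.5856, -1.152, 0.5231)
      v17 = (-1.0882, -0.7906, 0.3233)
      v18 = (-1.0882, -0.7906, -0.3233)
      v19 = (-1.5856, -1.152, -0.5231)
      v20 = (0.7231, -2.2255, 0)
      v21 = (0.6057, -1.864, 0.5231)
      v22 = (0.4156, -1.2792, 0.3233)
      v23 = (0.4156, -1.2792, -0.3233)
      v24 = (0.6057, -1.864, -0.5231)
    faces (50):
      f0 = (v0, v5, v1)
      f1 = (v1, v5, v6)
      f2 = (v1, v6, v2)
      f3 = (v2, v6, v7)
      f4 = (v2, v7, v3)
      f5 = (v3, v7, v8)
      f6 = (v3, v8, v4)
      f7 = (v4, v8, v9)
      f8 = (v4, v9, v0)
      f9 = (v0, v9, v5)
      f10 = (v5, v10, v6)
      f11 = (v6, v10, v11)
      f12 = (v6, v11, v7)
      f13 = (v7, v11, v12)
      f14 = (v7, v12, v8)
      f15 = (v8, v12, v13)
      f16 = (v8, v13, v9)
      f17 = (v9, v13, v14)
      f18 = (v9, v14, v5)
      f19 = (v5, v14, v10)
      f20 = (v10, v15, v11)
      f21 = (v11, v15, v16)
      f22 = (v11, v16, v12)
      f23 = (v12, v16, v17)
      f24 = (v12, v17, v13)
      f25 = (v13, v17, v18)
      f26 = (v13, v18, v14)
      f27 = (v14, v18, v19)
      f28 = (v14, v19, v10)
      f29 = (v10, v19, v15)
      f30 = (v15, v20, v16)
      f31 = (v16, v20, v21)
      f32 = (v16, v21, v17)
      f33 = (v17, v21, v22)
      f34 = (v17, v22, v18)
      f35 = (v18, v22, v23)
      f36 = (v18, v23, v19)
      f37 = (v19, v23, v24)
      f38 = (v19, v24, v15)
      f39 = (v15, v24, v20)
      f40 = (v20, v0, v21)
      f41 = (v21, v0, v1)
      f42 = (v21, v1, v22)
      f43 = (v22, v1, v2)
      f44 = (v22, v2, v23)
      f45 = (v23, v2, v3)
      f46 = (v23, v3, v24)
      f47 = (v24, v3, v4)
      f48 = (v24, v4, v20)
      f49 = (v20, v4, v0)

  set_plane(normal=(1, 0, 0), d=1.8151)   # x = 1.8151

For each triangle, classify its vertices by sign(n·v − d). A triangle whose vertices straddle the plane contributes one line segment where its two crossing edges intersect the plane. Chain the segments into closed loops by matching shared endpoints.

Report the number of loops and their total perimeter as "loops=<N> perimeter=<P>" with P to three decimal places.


Straddling triangles (14 of 50):
  (v0,v5,v1) [+-+] → (1.8151, 0.722472, 0)–(1.8151, 0.260712, 0.46182)  len=0.6531
  (v1,v5,v6) [+--] → (1.8151, 0.260712, 0.46182)–(1.8151, 0.199434, 0.5231)  len=0.0867
  (v1,v6,v2) [+--] → (1.8151, 0.199434, 0.5231)–(1.8151, 0, 0.476025)  len=0.2049
  (v3,v8,v4) [--+] → (1.8151, 0.120018, -0.504354)–(1.8151, 0, -0.476025)  len=0.1233
  (v4,v8,v9) [+--] → (1.8151, 0.120018, -0.504354)–(1.8151, 0.199434, -0.5231)  len=0.0816
  (v4,v9,v0) [+-+] → (1.8151, 0.199434, -0.5231)–(1.8151, 0.564155, -0.15832)  len=0.5158
  (v0,v9,v5) [+--] → (1.8151, 0.564155, -0.15832)–(1.8151, 0.722472, 0)  len=0.2239
  (v20,v0,v21) [-+-] → (1.8151, -0.722472, 0)–(1.8151, -0.564155, 0.15832)  len=0.2239
  (v21,v0,v1) [-++] → (1.8151, -0.564155, 0.15832)–(1.8151, -0.199434, 0.5231)  len=0.5158
  (v21,v1,v22) [-+-] → (1.8151, -0.199434, 0.5231)–(1.8151, -0.120018, 0.504354)  len=0.0816
  (v22,v1,v2) [-+-] → (1.8151, -0.120018, 0.504354)–(1.8151, 0, 0.476025)  len=0.1233
  (v24,v3,v4) [--+] → (1.8151, 0, -0.476025)–(1.8151, -0.199434, -0.5231)  len=0.2049
  (v24,v4,v20) [-+-] → (1.8151, -0.199434, -0.5231)–(1.8151, -0.260712, -0.46182)  len=0.0867
  (v20,v4,v0) [-++] → (1.8151, -0.260712, -0.46182)–(1.8151, -0.722472, 0)  len=0.6531

Chained into 1 loop(s):
  loop 1: 14 segments, perimeter = 3.7786
Total perimeter = 3.779

loops=1 perimeter=3.779


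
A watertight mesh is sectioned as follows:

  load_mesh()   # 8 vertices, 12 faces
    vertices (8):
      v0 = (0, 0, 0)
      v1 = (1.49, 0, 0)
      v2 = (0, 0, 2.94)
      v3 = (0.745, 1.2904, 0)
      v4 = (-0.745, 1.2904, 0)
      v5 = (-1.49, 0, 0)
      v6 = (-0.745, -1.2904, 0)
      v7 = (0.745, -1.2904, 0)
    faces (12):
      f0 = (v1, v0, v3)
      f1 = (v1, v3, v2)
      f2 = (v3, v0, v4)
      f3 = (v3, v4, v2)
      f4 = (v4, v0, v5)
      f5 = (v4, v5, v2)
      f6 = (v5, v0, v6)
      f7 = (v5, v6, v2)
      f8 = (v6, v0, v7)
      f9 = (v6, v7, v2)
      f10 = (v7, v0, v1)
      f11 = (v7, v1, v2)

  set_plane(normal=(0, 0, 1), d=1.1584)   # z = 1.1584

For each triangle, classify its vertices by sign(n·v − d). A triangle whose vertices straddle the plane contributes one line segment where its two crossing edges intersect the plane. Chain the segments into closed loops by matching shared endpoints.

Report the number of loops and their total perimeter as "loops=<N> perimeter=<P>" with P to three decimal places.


loops=1 perimeter=5.418

Straddling triangles (6 of 12):
  (v1,v3,v2) [--+] → (0.45146, 0.781965, 1.1584)–(0.90292, 0, 1.1584)  len=0.9029
  (v3,v4,v2) [--+] → (-0.45146, 0.781965, 1.1584)–(0.45146, 0.781965, 1.1584)  len=0.9029
  (v4,v5,v2) [--+] → (-0.90292, 0, 1.1584)–(-0.45146, 0.781965, 1.1584)  len=0.9029
  (v5,v6,v2) [--+] → (-0.45146, -0.781965, 1.1584)–(-0.90292, 0, 1.1584)  len=0.9029
  (v6,v7,v2) [--+] → (0.45146, -0.781965, 1.1584)–(-0.45146, -0.781965, 1.1584)  len=0.9029
  (v7,v1,v2) [--+] → (0.90292, 0, 1.1584)–(0.45146, -0.781965, 1.1584)  len=0.9029

Chained into 1 loop(s):
  loop 1: 6 segments, perimeter = 5.4176
Total perimeter = 5.418


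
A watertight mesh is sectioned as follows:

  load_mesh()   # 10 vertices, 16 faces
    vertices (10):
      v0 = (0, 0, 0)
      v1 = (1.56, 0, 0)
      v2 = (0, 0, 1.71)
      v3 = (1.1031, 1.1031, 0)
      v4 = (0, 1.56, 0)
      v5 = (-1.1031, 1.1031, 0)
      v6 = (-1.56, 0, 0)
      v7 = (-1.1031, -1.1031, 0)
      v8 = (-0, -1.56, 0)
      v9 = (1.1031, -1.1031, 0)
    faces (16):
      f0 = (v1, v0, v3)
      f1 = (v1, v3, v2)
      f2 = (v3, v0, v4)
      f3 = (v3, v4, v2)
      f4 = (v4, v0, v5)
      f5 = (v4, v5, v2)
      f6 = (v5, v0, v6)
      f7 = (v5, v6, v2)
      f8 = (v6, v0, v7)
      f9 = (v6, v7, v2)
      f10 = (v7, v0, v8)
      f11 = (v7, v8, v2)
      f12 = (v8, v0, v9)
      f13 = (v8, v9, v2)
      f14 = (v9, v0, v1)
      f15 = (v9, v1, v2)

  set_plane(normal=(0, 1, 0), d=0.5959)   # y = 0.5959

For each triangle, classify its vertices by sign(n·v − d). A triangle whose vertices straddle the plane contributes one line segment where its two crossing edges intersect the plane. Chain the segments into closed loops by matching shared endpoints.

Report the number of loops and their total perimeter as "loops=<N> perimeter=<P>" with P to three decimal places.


Straddling triangles (8 of 16):
  (v1,v0,v3) [--+] → (0.5959, 0.5959, 0)–(1.31318, 0.5959, 0)  len=0.7173
  (v1,v3,v2) [-+-] → (1.31318, 0.5959, 0)–(0.5959, 0.5959, 0.78625)  len=1.0643
  (v3,v0,v4) [+-+] → (0.5959, 0.5959, 0)–(0, 0.5959, 0)  len=0.5959
  (v3,v4,v2) [++-] → (0, 0.5959, 1.0568)–(0.5959, 0.5959, 0.78625)  len=0.6544
  (v4,v0,v5) [+-+] → (0, 0.5959, 0)–(-0.5959, 0.5959, 0)  len=0.5959
  (v4,v5,v2) [++-] → (-0.5959, 0.5959, 0.78625)–(0, 0.5959, 1.0568)  len=0.6544
  (v5,v0,v6) [+--] → (-0.5959, 0.5959, 0)–(-1.31318, 0.5959, 0)  len=0.7173
  (v5,v6,v2) [+--] → (-1.31318, 0.5959, 0)–(-0.5959, 0.5959, 0.78625)  len=1.0643

Chained into 1 loop(s):
  loop 1: 8 segments, perimeter = 6.0638
Total perimeter = 6.064

loops=1 perimeter=6.064


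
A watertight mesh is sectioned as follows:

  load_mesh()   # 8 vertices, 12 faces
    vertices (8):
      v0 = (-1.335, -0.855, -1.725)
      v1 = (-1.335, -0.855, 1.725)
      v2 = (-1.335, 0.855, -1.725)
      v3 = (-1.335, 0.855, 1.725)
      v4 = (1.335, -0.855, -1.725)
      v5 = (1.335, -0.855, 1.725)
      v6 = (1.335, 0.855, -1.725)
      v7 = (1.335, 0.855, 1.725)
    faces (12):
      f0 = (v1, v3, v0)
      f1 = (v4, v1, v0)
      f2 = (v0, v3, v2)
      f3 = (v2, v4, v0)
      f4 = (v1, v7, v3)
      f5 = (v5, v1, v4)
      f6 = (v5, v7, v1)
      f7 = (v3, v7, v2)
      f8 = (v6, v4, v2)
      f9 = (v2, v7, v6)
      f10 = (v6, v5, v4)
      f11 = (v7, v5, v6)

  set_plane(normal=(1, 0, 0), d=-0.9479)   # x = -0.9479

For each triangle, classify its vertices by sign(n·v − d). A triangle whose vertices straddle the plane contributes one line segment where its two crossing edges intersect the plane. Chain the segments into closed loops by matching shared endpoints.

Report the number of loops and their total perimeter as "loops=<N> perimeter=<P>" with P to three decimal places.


loops=1 perimeter=10.320

Straddling triangles (8 of 12):
  (v4,v1,v0) [+--] → (-0.9479, -0.855, 1.22481)–(-0.9479, -0.855, -1.725)  len=2.9498
  (v2,v4,v0) [-+-] → (-0.9479, 0.607082, -1.725)–(-0.9479, -0.855, -1.725)  len=1.4621
  (v1,v7,v3) [-+-] → (-0.9479, -0.607082, 1.725)–(-0.9479, 0.855, 1.725)  len=1.4621
  (v5,v1,v4) [+-+] → (-0.9479, -0.855, 1.725)–(-0.9479, -0.855, 1.22481)  len=0.5002
  (v5,v7,v1) [++-] → (-0.9479, -0.607082, 1.725)–(-0.9479, -0.855, 1.725)  len=0.2479
  (v3,v7,v2) [-+-] → (-0.9479, 0.855, 1.725)–(-0.9479, 0.855, -1.22481)  len=2.9498
  (v6,v4,v2) [++-] → (-0.9479, 0.607082, -1.725)–(-0.9479, 0.855, -1.725)  len=0.2479
  (v2,v7,v6) [-++] → (-0.9479, 0.855, -1.22481)–(-0.9479, 0.855, -1.725)  len=0.5002

Chained into 1 loop(s):
  loop 1: 8 segments, perimeter = 10.3200
Total perimeter = 10.320


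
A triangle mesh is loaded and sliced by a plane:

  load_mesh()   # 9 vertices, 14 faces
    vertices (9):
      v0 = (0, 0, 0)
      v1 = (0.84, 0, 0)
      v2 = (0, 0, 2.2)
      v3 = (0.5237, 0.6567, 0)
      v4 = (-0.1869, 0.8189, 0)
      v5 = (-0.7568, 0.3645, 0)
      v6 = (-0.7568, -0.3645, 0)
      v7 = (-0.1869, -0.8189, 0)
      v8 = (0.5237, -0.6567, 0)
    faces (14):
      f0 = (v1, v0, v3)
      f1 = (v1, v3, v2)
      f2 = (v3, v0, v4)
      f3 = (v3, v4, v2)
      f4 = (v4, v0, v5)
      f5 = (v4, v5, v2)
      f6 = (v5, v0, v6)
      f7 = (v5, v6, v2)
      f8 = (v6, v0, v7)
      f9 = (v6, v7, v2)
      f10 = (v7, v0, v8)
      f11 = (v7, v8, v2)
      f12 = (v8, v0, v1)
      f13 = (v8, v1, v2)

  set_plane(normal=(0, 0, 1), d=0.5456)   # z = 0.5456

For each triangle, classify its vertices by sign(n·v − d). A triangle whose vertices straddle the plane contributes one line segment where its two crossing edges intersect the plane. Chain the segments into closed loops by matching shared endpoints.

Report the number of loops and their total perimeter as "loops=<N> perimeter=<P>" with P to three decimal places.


Straddling triangles (7 of 14):
  (v1,v3,v2) [--+] → (0.393822, 0.493838, 0.5456)–(0.63168, 0, 0.5456)  len=0.5481
  (v3,v4,v2) [--+] → (-0.140549, 0.615813, 0.5456)–(0.393822, 0.493838, 0.5456)  len=0.5481
  (v4,v5,v2) [--+] → (-0.569114, 0.274104, 0.5456)–(-0.140549, 0.615813, 0.5456)  len=0.5481
  (v5,v6,v2) [--+] → (-0.569114, -0.274104, 0.5456)–(-0.569114, 0.274104, 0.5456)  len=0.5482
  (v6,v7,v2) [--+] → (-0.140549, -0.615813, 0.5456)–(-0.569114, -0.274104, 0.5456)  len=0.5481
  (v7,v8,v2) [--+] → (0.393822, -0.493838, 0.5456)–(-0.140549, -0.615813, 0.5456)  len=0.5481
  (v8,v1,v2) [--+] → (0.63168, 0, 0.5456)–(0.393822, -0.493838, 0.5456)  len=0.5481

Chained into 1 loop(s):
  loop 1: 7 segments, perimeter = 3.8369
Total perimeter = 3.837

loops=1 perimeter=3.837


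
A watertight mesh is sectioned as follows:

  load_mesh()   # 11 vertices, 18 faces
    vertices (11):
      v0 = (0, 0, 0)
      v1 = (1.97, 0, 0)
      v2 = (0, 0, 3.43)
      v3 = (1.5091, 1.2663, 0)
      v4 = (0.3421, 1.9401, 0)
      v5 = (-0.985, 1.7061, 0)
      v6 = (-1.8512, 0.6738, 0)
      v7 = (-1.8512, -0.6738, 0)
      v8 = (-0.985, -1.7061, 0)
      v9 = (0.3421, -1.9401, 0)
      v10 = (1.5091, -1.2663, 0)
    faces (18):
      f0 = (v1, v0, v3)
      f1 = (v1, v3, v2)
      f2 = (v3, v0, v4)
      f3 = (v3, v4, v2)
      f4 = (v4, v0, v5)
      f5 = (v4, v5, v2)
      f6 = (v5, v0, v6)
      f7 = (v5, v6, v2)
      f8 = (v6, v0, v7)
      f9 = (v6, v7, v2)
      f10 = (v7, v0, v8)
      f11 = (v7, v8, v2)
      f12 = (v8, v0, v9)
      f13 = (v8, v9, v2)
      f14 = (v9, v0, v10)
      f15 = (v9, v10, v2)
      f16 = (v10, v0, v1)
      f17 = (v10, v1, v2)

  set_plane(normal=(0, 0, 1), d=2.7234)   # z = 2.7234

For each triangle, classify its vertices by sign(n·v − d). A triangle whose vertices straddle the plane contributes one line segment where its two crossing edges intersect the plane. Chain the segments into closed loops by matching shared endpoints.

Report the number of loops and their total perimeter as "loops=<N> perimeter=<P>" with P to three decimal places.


loops=1 perimeter=2.498

Straddling triangles (9 of 18):
  (v1,v3,v2) [--+] → (0.310883, 0.260865, 2.7234)–(0.405831, 0, 2.7234)  len=0.2776
  (v3,v4,v2) [--+] → (0.0704746, 0.399672, 2.7234)–(0.310883, 0.260865, 2.7234)  len=0.2776
  (v4,v5,v2) [--+] → (-0.202916, 0.351467, 2.7234)–(0.0704746, 0.399672, 2.7234)  len=0.2776
  (v5,v6,v2) [--+] → (-0.381358, 0.138807, 2.7234)–(-0.202916, 0.351467, 2.7234)  len=0.2776
  (v6,v7,v2) [--+] → (-0.381358, -0.138807, 2.7234)–(-0.381358, 0.138807, 2.7234)  len=0.2776
  (v7,v8,v2) [--+] → (-0.202916, -0.351467, 2.7234)–(-0.381358, -0.138807, 2.7234)  len=0.2776
  (v8,v9,v2) [--+] → (0.0704746, -0.399672, 2.7234)–(-0.202916, -0.351467, 2.7234)  len=0.2776
  (v9,v10,v2) [--+] → (0.310883, -0.260865, 2.7234)–(0.0704746, -0.399672, 2.7234)  len=0.2776
  (v10,v1,v2) [--+] → (0.405831, 0, 2.7234)–(0.310883, -0.260865, 2.7234)  len=0.2776

Chained into 1 loop(s):
  loop 1: 9 segments, perimeter = 2.4985
Total perimeter = 2.498


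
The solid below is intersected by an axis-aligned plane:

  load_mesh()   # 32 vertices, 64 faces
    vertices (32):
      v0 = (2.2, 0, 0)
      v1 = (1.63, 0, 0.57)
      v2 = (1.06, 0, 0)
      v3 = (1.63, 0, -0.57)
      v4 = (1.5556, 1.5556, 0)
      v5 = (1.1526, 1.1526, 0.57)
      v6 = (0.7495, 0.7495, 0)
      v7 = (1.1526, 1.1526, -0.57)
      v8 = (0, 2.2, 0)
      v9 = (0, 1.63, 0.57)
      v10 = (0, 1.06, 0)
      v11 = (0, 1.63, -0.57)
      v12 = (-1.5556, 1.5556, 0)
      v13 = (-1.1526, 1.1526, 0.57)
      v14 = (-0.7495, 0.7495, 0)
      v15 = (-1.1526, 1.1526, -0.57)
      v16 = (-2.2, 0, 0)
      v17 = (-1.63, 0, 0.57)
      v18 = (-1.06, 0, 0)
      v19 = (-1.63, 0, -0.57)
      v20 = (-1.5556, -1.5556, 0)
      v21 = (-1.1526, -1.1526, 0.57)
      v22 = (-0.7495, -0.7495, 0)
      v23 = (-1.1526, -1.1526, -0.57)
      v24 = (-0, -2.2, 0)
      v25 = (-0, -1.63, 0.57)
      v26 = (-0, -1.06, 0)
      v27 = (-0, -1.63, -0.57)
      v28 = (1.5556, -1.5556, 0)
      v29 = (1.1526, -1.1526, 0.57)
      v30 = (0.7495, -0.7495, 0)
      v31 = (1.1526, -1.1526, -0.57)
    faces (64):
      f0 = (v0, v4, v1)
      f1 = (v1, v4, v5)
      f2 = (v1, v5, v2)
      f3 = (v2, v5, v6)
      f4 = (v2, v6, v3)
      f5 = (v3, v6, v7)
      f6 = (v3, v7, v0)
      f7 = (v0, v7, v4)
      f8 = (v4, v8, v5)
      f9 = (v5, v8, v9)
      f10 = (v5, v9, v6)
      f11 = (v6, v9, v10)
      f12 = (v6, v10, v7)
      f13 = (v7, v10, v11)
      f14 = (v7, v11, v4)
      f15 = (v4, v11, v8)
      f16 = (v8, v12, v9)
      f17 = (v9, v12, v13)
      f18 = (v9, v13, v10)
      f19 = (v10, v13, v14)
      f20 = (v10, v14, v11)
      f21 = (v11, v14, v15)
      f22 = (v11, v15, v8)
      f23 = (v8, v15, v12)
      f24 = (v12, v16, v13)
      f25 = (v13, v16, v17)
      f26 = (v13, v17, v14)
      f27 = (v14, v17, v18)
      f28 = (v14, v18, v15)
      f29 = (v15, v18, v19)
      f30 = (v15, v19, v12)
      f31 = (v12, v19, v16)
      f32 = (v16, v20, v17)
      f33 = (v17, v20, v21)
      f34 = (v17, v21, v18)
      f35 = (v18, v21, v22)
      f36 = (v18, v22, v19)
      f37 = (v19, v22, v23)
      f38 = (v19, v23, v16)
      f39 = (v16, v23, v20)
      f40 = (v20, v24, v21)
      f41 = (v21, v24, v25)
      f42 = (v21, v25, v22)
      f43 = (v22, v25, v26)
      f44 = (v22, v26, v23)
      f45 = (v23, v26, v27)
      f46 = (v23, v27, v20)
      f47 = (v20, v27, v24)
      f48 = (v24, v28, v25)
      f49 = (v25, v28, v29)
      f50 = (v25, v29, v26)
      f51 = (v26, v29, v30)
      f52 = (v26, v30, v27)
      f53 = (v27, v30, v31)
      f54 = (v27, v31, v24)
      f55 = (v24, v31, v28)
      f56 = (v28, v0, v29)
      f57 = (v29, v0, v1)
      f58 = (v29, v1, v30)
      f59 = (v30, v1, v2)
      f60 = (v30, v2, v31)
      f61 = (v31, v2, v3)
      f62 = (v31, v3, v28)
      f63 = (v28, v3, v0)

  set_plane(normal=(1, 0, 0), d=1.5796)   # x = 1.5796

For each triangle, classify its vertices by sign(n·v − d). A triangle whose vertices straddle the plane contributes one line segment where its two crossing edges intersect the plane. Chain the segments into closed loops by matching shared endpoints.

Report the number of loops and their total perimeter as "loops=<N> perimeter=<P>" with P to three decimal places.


Straddling triangles (14 of 64):
  (v0,v4,v1) [+-+] → (1.5796, 1.49766, 0)–(1.5796, 1.05379, 0.183871)  len=0.4804
  (v1,v4,v5) [+--] → (1.5796, 1.05379, 0.183871)–(1.5796, 0.121682, 0.57)  len=1.0089
  (v1,v5,v2) [+--] → (1.5796, 0.121682, 0.57)–(1.5796, 0, 0.5196)  len=0.1317
  (v2,v6,v3) [--+] → (1.5796, 0.0429015, -0.537373)–(1.5796, 0, -0.5196)  len=0.0464
  (v3,v6,v7) [+--] → (1.5796, 0.0429015, -0.537373)–(1.5796, 0.121682, -0.57)  len=0.0853
  (v3,v7,v0) [+-+] → (1.5796, 0.121682, -0.57)–(1.5796, 0.682712, -0.337625)  len=0.6073
  (v0,v7,v4) [+--] → (1.5796, 0.682712, -0.337625)–(1.5796, 1.49766, 0)  len=0.8821
  (v28,v0,v29) [-+-] → (1.5796, -1.49766, 0)–(1.5796, -0.682712, 0.337625)  len=0.8821
  (v29,v0,v1) [-++] → (1.5796, -0.682712, 0.337625)–(1.5796, -0.121682, 0.57)  len=0.6073
  (v29,v1,v30) [-+-] → (1.5796, -0.121682, 0.57)–(1.5796, -0.0429015, 0.537373)  len=0.0853
  (v30,v1,v2) [-+-] → (1.5796, -0.0429015, 0.537373)–(1.5796, 0, 0.5196)  len=0.0464
  (v31,v2,v3) [--+] → (1.5796, 0, -0.5196)–(1.5796, -0.121682, -0.57)  len=0.1317
  (v31,v3,v28) [-+-] → (1.5796, -0.121682, -0.57)–(1.5796, -1.05379, -0.183871)  len=1.0089
  (v28,v3,v0) [-++] → (1.5796, -1.05379, -0.183871)–(1.5796, -1.49766, 0)  len=0.4804

Chained into 1 loop(s):
  loop 1: 14 segments, perimeter = 6.4843
Total perimeter = 6.484

loops=1 perimeter=6.484


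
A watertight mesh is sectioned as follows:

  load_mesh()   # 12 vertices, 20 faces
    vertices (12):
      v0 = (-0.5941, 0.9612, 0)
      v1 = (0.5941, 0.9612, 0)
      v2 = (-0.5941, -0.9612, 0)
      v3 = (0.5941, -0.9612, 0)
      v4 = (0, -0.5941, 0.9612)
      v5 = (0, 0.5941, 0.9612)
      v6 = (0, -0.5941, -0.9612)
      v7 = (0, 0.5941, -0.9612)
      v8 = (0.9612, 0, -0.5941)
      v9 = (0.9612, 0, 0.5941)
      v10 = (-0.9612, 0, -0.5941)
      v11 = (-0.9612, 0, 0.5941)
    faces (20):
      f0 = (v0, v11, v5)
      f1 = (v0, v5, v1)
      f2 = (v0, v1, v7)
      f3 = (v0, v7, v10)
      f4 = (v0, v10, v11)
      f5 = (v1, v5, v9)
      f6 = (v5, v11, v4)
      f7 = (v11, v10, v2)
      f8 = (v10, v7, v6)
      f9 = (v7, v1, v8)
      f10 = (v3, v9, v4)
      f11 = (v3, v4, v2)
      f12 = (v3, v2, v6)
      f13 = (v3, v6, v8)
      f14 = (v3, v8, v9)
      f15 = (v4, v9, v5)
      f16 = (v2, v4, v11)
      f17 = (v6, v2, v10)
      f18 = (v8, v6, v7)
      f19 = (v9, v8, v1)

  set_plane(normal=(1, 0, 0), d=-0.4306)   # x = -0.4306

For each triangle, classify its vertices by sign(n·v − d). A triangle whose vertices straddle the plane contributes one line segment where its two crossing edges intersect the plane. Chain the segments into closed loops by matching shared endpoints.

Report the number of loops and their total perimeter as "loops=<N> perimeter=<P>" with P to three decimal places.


loops=1 perimeter=5.455

Straddling triangles (10 of 20):
  (v0,v11,v5) [--+] → (-0.4306, 0.327954, 0.796746)–(-0.4306, 0.860172, 0.264528)  len=0.7527
  (v0,v5,v1) [-++] → (-0.4306, 0.860172, 0.264528)–(-0.4306, 0.9612, 0)  len=0.2832
  (v0,v1,v7) [-++] → (-0.4306, 0.9612, 0)–(-0.4306, 0.860172, -0.264528)  len=0.2832
  (v0,v7,v10) [-+-] → (-0.4306, 0.860172, -0.264528)–(-0.4306, 0.327954, -0.796746)  len=0.7527
  (v5,v11,v4) [+-+] → (-0.4306, 0.327954, 0.796746)–(-0.4306, -0.327954, 0.796746)  len=0.6559
  (v10,v7,v6) [-++] → (-0.4306, 0.327954, -0.796746)–(-0.4306, -0.327954, -0.796746)  len=0.6559
  (v3,v4,v2) [++-] → (-0.4306, -0.860172, 0.264528)–(-0.4306, -0.9612, 0)  len=0.2832
  (v3,v2,v6) [+-+] → (-0.4306, -0.9612, 0)–(-0.4306, -0.860172, -0.264528)  len=0.2832
  (v2,v4,v11) [-+-] → (-0.4306, -0.860172, 0.264528)–(-0.4306, -0.327954, 0.796746)  len=0.7527
  (v6,v2,v10) [+--] → (-0.4306, -0.860172, -0.264528)–(-0.4306, -0.327954, -0.796746)  len=0.7527

Chained into 1 loop(s):
  loop 1: 10 segments, perimeter = 5.4552
Total perimeter = 5.455


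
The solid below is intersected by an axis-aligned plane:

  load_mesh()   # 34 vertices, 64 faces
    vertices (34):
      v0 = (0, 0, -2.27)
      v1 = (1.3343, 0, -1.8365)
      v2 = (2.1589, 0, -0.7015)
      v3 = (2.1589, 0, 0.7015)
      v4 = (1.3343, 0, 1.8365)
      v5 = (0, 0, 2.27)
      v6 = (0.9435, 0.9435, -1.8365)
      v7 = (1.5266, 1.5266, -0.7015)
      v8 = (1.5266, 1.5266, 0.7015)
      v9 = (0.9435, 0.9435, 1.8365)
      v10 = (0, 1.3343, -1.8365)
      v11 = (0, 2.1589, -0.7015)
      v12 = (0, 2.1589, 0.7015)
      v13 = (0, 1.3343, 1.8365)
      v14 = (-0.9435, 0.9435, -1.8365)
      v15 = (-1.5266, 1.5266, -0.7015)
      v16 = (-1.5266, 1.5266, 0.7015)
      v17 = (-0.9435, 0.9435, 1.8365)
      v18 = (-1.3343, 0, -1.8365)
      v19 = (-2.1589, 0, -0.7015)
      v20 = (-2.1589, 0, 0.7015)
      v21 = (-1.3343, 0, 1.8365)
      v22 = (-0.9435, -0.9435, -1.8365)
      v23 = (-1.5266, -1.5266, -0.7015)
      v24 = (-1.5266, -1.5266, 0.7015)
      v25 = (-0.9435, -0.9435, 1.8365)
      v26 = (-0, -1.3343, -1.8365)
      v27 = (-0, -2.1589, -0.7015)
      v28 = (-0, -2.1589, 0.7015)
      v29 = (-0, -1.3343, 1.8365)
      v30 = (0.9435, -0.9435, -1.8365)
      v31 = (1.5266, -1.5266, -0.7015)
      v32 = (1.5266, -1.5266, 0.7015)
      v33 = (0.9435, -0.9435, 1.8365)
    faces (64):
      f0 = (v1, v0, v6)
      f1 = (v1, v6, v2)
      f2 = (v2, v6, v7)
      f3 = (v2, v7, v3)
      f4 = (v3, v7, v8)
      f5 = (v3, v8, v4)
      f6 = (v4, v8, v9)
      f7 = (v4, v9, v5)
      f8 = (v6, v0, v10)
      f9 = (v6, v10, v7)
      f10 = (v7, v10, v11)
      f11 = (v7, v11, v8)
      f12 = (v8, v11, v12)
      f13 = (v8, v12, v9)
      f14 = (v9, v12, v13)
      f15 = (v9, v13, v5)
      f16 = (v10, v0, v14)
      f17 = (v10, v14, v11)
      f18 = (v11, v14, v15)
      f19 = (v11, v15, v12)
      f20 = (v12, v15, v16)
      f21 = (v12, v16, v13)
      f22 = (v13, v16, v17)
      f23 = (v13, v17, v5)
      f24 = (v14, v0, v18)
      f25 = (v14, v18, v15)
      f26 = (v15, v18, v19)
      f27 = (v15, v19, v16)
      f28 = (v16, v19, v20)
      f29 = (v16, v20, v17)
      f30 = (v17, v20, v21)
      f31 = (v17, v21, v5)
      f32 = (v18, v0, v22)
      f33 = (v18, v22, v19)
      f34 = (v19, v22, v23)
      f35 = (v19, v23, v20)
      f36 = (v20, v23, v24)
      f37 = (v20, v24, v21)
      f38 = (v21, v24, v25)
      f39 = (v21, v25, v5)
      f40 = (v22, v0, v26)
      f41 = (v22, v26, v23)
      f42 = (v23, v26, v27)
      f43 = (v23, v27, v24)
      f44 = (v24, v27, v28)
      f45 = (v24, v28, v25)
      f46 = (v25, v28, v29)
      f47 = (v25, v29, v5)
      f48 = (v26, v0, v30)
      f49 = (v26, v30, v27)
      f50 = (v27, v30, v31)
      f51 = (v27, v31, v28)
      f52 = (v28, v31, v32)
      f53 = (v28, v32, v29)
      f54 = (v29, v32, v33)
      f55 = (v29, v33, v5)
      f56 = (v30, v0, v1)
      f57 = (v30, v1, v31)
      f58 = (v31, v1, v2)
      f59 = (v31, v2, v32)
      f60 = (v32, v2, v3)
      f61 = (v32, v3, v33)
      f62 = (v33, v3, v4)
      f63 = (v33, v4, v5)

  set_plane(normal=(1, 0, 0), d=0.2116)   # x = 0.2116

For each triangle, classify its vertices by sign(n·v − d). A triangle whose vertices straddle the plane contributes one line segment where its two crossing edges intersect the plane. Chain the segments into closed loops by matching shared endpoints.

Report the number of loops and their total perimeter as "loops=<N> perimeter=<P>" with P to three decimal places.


loops=1 perimeter=13.625

Straddling triangles (20 of 64):
  (v1,v0,v6) [+-+] → (0.2116, 0, -2.20125)–(0.2116, 0.2116, -2.17278)  len=0.2135
  (v4,v9,v5) [++-] → (0.2116, 0.2116, 2.17278)–(0.2116, 0, 2.20125)  len=0.2135
  (v6,v0,v10) [+--] → (0.2116, 0.2116, -2.17278)–(0.2116, 1.24665, -1.8365)  len=1.0883
  (v6,v10,v7) [+-+] → (0.2116, 1.24665, -1.8365)–(0.2116, 1.36095, -1.67918)  len=0.1945
  (v7,v10,v11) [+--] → (0.2116, 1.36095, -1.67918)–(0.2116, 2.07126, -0.7015)  len=1.2085
  (v7,v11,v8) [+-+] → (0.2116, 2.07126, -0.7015)–(0.2116, 2.07126, -0.507032)  len=0.1945
  (v8,v11,v12) [+--] → (0.2116, 2.07126, -0.507032)–(0.2116, 2.07126, 0.7015)  len=1.2085
  (v8,v12,v9) [+-+] → (0.2116, 2.07126, 0.7015)–(0.2116, 1.88632, 0.956048)  len=0.3146
  (v9,v12,v13) [+--] → (0.2116, 1.88632, 0.956048)–(0.2116, 1.24665, 1.8365)  len=1.0883
  (v9,v13,v5) [+--] → (0.2116, 1.24665, 1.8365)–(0.2116, 0.2116, 2.17278)  len=1.0883
  (v26,v0,v30) [--+] → (0.2116, -0.2116, -2.17278)–(0.2116, -1.24665, -1.8365)  len=1.0883
  (v26,v30,v27) [-+-] → (0.2116, -1.24665, -1.8365)–(0.2116, -1.88632, -0.956048)  len=1.0883
  (v27,v30,v31) [-++] → (0.2116, -1.88632, -0.956048)–(0.2116, -2.07126, -0.7015)  len=0.3146
  (v27,v31,v28) [-+-] → (0.2116, -2.07126, -0.7015)–(0.2116, -2.07126, 0.507032)  len=1.2085
  (v28,v31,v32) [-++] → (0.2116, -2.07126, 0.507032)–(0.2116, -2.07126, 0.7015)  len=0.1945
  (v28,v32,v29) [-+-] → (0.2116, -2.07126, 0.7015)–(0.2116, -1.36095, 1.67918)  len=1.2085
  (v29,v32,v33) [-++] → (0.2116, -1.36095, 1.67918)–(0.2116, -1.24665, 1.8365)  len=0.1945
  (v29,v33,v5) [-+-] → (0.2116, -1.24665, 1.8365)–(0.2116, -0.2116, 2.17278)  len=1.0883
  (v30,v0,v1) [+-+] → (0.2116, -0.2116, -2.17278)–(0.2116, 0, -2.20125)  len=0.2135
  (v33,v4,v5) [++-] → (0.2116, 0, 2.20125)–(0.2116, -0.2116, 2.17278)  len=0.2135

Chained into 1 loop(s):
  loop 1: 20 segments, perimeter = 13.6250
Total perimeter = 13.625


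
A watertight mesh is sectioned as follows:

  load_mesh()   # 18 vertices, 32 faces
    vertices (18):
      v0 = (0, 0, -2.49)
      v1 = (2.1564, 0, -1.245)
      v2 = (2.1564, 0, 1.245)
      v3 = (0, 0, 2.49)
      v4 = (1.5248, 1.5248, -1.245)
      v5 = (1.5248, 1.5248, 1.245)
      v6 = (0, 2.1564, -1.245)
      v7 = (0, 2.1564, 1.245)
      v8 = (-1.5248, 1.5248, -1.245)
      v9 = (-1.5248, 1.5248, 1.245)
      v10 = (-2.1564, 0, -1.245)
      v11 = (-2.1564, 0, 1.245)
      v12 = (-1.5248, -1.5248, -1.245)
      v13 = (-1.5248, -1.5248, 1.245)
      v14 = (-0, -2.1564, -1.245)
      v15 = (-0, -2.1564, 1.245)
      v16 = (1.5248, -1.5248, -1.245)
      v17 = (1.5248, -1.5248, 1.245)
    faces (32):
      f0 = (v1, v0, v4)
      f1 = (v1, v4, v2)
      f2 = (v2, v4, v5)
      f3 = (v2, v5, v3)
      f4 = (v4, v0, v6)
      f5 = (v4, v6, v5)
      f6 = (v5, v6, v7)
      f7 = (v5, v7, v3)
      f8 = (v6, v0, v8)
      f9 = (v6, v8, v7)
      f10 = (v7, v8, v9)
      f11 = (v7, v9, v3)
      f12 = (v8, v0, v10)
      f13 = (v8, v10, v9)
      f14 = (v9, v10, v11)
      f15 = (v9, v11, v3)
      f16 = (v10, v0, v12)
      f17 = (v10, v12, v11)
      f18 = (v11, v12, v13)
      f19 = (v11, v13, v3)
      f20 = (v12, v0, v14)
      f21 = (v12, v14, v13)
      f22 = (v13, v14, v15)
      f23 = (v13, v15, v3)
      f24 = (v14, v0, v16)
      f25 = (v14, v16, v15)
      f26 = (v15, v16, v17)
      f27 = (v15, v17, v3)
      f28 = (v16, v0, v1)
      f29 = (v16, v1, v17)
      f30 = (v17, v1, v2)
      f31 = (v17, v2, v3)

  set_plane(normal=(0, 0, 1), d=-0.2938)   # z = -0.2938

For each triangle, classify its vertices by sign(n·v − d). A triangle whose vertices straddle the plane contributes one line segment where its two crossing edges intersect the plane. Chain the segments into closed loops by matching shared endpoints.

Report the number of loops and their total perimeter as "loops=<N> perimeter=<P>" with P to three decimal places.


loops=1 perimeter=13.203

Straddling triangles (16 of 32):
  (v1,v4,v2) [--+] → (1.76608, 0.942314, -0.2938)–(2.1564, 0, -0.2938)  len=1.0200
  (v2,v4,v5) [+-+] → (1.76608, 0.942314, -0.2938)–(1.5248, 1.5248, -0.2938)  len=0.6305
  (v4,v6,v5) [--+] → (0.582486, 1.91512, -0.2938)–(1.5248, 1.5248, -0.2938)  len=1.0200
  (v5,v6,v7) [+-+] → (0.582486, 1.91512, -0.2938)–(0, 2.1564, -0.2938)  len=0.6305
  (v6,v8,v7) [--+] → (-0.942314, 1.76608, -0.2938)–(0, 2.1564, -0.2938)  len=1.0200
  (v7,v8,v9) [+-+] → (-0.942314, 1.76608, -0.2938)–(-1.5248, 1.5248, -0.2938)  len=0.6305
  (v8,v10,v9) [--+] → (-1.91512, 0.582486, -0.2938)–(-1.5248, 1.5248, -0.2938)  len=1.0200
  (v9,v10,v11) [+-+] → (-1.91512, 0.582486, -0.2938)–(-2.1564, 0, -0.2938)  len=0.6305
  (v10,v12,v11) [--+] → (-1.76608, -0.942314, -0.2938)–(-2.1564, 0, -0.2938)  len=1.0200
  (v11,v12,v13) [+-+] → (-1.76608, -0.942314, -0.2938)–(-1.5248, -1.5248, -0.2938)  len=0.6305
  (v12,v14,v13) [--+] → (-0.582486, -1.91512, -0.2938)–(-1.5248, -1.5248, -0.2938)  len=1.0200
  (v13,v14,v15) [+-+] → (-0.582486, -1.91512, -0.2938)–(0, -2.1564, -0.2938)  len=0.6305
  (v14,v16,v15) [--+] → (0.942314, -1.76608, -0.2938)–(0, -2.1564, -0.2938)  len=1.0200
  (v15,v16,v17) [+-+] → (0.942314, -1.76608, -0.2938)–(1.5248, -1.5248, -0.2938)  len=0.6305
  (v16,v1,v17) [--+] → (1.91512, -0.582486, -0.2938)–(1.5248, -1.5248, -0.2938)  len=1.0200
  (v17,v1,v2) [+-+] → (1.91512, -0.582486, -0.2938)–(2.1564, 0, -0.2938)  len=0.6305

Chained into 1 loop(s):
  loop 1: 16 segments, perimeter = 13.2035
Total perimeter = 13.203


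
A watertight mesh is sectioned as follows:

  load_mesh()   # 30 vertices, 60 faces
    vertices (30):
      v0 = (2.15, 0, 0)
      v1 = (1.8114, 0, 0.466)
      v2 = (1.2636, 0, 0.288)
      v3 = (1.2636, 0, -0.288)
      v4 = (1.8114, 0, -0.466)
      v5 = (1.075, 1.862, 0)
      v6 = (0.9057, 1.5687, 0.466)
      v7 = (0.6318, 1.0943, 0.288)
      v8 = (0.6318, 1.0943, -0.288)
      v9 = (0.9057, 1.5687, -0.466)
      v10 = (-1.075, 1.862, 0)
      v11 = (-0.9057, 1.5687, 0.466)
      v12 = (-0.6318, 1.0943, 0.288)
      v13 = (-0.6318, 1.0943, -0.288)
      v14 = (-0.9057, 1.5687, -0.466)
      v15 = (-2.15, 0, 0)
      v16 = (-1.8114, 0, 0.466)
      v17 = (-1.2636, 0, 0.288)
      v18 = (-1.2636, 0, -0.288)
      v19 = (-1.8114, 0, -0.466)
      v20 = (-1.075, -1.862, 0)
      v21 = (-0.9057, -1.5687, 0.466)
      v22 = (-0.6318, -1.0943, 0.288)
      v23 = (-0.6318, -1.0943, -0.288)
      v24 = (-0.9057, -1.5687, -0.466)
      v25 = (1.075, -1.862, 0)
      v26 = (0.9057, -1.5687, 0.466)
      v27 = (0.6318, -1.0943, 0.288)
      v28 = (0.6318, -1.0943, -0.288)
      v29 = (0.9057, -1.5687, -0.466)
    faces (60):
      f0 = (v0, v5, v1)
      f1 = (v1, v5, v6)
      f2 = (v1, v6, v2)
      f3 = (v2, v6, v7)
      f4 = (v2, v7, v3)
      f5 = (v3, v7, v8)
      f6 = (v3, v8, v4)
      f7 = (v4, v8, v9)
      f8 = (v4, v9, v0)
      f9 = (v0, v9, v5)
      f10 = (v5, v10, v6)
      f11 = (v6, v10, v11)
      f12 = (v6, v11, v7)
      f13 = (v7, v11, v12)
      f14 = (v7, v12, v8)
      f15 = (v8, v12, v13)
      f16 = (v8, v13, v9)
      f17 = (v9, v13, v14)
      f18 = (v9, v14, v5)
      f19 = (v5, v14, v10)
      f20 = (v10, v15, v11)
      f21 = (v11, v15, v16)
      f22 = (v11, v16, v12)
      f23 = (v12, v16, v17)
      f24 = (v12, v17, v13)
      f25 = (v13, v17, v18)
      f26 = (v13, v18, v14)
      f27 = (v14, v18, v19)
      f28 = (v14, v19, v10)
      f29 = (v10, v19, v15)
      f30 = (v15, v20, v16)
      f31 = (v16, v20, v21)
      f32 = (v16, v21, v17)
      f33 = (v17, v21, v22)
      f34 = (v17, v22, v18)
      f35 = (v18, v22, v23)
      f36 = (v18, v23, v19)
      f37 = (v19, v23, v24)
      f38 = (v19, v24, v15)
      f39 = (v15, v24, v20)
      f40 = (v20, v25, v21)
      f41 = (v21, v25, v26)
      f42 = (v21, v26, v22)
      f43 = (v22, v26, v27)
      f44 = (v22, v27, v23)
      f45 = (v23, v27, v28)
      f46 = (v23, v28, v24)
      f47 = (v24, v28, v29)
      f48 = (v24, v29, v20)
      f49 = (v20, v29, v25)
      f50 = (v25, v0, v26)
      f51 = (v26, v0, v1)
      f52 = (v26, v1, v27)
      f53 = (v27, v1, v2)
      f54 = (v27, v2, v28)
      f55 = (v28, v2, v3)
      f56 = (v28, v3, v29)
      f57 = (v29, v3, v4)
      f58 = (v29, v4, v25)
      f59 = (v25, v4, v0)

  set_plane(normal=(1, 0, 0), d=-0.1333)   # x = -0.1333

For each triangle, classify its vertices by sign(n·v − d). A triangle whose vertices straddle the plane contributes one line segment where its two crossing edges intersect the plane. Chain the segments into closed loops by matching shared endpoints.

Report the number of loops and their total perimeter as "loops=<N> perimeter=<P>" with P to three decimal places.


loops=2 perimeter=5.381

Straddling triangles (20 of 60):
  (v5,v10,v6) [+-+] → (-0.1333, 1.862, 0)–(-0.1333, 1.72255, 0.221554)  len=0.2618
  (v6,v10,v11) [+--] → (-0.1333, 1.72255, 0.221554)–(-0.1333, 1.5687, 0.466)  len=0.2888
  (v6,v11,v7) [+-+] → (-0.1333, 1.5687, 0.466)–(-0.1333, 1.33037, 0.376577)  len=0.2546
  (v7,v11,v12) [+--] → (-0.1333, 1.33037, 0.376577)–(-0.1333, 1.0943, 0.288)  len=0.2521
  (v7,v12,v8) [+-+] → (-0.1333, 1.0943, 0.288)–(-0.1333, 1.0943, 0.0607635)  len=0.2272
  (v8,v12,v13) [+--] → (-0.1333, 1.0943, 0.0607635)–(-0.1333, 1.0943, -0.288)  len=0.3488
  (v8,v13,v9) [+-+] → (-0.1333, 1.0943, -0.288)–(-0.1333, 1.24811, -0.345713)  len=0.1643
  (v9,v13,v14) [+--] → (-0.1333, 1.24811, -0.345713)–(-0.1333, 1.5687, -0.466)  len=0.3424
  (v9,v14,v5) [+-+] → (-0.1333, 1.5687, -0.466)–(-0.1333, 1.68308, -0.284277)  len=0.2147
  (v5,v14,v10) [+--] → (-0.1333, 1.68308, -0.284277)–(-0.1333, 1.862, 0)  len=0.3359
  (v20,v25,v21) [-+-] → (-0.1333, -1.862, 0)–(-0.1333, -1.68308, 0.284277)  len=0.3359
  (v21,v25,v26) [-++] → (-0.1333, -1.68308, 0.284277)–(-0.1333, -1.5687, 0.466)  len=0.2147
  (v21,v26,v22) [-+-] → (-0.1333, -1.5687, 0.466)–(-0.1333, -1.24811, 0.345713)  len=0.3424
  (v22,v26,v27) [-++] → (-0.1333, -1.24811, 0.345713)–(-0.1333, -1.0943, 0.288)  len=0.1643
  (v22,v27,v23) [-+-] → (-0.1333, -1.0943, 0.288)–(-0.1333, -1.0943, -0.0607635)  len=0.3488
  (v23,v27,v28) [-++] → (-0.1333, -1.0943, -0.0607635)–(-0.1333, -1.0943, -0.288)  len=0.2272
  (v23,v28,v24) [-+-] → (-0.1333, -1.0943, -0.288)–(-0.1333, -1.33037, -0.376577)  len=0.2521
  (v24,v28,v29) [-++] → (-0.1333, -1.33037, -0.376577)–(-0.1333, -1.5687, -0.466)  len=0.2546
  (v24,v29,v20) [-+-] → (-0.1333, -1.5687, -0.466)–(-0.1333, -1.72255, -0.221554)  len=0.2888
  (v20,v29,v25) [-++] → (-0.1333, -1.72255, -0.221554)–(-0.1333, -1.862, 0)  len=0.2618

Chained into 2 loop(s):
  loop 1: 10 segments, perimeter = 2.6906
  loop 2: 10 segments, perimeter = 2.6906
Total perimeter = 5.381


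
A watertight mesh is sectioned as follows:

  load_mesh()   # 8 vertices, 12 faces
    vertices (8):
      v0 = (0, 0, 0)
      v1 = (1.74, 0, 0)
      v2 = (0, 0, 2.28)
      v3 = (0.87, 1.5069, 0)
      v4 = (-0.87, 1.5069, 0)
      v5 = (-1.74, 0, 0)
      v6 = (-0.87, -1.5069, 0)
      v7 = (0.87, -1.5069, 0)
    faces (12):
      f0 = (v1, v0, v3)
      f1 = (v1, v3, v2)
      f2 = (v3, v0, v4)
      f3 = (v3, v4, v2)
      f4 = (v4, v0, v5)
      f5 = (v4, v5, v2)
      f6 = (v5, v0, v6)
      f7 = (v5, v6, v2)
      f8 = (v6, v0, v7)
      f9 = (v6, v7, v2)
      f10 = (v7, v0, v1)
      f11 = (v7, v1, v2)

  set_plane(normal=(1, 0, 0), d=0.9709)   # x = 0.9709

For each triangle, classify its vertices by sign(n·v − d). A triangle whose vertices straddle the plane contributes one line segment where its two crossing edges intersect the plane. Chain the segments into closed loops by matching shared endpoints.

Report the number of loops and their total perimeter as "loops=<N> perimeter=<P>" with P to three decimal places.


loops=1 perimeter=6.005

Straddling triangles (4 of 12):
  (v1,v0,v3) [+--] → (0.9709, 0, 0)–(0.9709, 1.33213, 0)  len=1.3321
  (v1,v3,v2) [+--] → (0.9709, 1.33213, 0)–(0.9709, 0, 1.00779)  len=1.6704
  (v7,v0,v1) [--+] → (0.9709, 0, 0)–(0.9709, -1.33213, 0)  len=1.3321
  (v7,v1,v2) [-+-] → (0.9709, -1.33213, 0)–(0.9709, 0, 1.00779)  len=1.6704

Chained into 1 loop(s):
  loop 1: 4 segments, perimeter = 6.0051
Total perimeter = 6.005


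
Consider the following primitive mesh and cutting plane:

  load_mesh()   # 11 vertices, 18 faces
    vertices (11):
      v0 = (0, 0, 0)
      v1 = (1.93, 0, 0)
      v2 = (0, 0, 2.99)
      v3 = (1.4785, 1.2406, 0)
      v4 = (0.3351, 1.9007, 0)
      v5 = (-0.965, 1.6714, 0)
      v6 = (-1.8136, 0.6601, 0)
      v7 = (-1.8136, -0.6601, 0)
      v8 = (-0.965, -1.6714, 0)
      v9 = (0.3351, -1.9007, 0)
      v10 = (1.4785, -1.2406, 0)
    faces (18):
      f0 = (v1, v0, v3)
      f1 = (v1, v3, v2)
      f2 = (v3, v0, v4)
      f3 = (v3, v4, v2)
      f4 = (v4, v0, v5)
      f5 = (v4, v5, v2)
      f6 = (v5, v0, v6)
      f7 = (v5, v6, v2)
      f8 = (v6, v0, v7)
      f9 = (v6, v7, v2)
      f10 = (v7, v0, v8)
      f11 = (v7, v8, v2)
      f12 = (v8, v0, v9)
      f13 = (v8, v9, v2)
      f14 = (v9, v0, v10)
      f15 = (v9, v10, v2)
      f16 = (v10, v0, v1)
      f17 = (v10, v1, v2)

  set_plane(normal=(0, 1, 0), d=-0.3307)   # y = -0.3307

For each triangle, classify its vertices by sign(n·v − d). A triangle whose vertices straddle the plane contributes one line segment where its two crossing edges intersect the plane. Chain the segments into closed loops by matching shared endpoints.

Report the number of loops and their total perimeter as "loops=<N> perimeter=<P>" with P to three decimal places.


Straddling triangles (10 of 18):
  (v6,v0,v7) [++-] → (-0.908586, -0.3307, 0)–(-1.8136, -0.3307, 0)  len=0.9050
  (v6,v7,v2) [+-+] → (-1.8136, -0.3307, 0)–(-0.908586, -0.3307, 1.49206)  len=1.7451
  (v7,v0,v8) [-+-] → (-0.908586, -0.3307, 0)–(-0.190933, -0.3307, 0)  len=0.7177
  (v7,v8,v2) [--+] → (-0.190933, -0.3307, 2.3984)–(-0.908586, -0.3307, 1.49206)  len=1.1561
  (v8,v0,v9) [-+-] → (-0.190933, -0.3307, 0)–(0.0583036, -0.3307, 0)  len=0.2492
  (v8,v9,v2) [--+] → (0.0583036, -0.3307, 2.46977)–(-0.190933, -0.3307, 2.3984)  len=0.2593
  (v9,v0,v10) [-+-] → (0.0583036, -0.3307, 0)–(0.394116, -0.3307, 0)  len=0.3358
  (v9,v10,v2) [--+] → (0.394116, -0.3307, 2.19297)–(0.0583036, -0.3307, 2.46977)  len=0.4352
  (v10,v0,v1) [-++] → (0.394116, -0.3307, 0)–(1.80965, -0.3307, 0)  len=1.4155
  (v10,v1,v2) [-++] → (1.80965, -0.3307, 0)–(0.394116, -0.3307, 2.19297)  len=2.6101

Chained into 1 loop(s):
  loop 1: 10 segments, perimeter = 9.8290
Total perimeter = 9.829

loops=1 perimeter=9.829


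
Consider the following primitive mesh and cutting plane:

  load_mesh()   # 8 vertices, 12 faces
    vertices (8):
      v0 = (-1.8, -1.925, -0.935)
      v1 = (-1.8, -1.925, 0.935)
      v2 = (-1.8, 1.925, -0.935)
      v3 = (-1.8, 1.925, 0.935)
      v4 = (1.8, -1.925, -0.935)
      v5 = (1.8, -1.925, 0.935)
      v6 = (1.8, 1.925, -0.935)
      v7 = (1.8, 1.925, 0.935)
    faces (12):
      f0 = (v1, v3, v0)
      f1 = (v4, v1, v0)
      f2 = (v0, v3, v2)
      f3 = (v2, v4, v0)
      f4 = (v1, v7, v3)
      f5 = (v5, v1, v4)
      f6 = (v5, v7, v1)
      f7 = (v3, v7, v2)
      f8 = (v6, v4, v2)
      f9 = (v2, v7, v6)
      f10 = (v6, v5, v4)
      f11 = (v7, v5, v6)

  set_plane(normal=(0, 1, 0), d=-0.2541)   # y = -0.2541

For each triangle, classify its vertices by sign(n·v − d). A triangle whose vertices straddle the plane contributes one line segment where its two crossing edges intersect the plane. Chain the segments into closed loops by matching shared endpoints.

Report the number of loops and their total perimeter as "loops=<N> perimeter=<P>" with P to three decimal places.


loops=1 perimeter=10.940

Straddling triangles (8 of 12):
  (v1,v3,v0) [-+-] → (-1.8, -0.2541, 0.935)–(-1.8, -0.2541, -0.12342)  len=1.0584
  (v0,v3,v2) [-++] → (-1.8, -0.2541, -0.12342)–(-1.8, -0.2541, -0.935)  len=0.8116
  (v2,v4,v0) [+--] → (0.2376, -0.2541, -0.935)–(-1.8, -0.2541, -0.935)  len=2.0376
  (v1,v7,v3) [-++] → (-0.2376, -0.2541, 0.935)–(-1.8, -0.2541, 0.935)  len=1.5624
  (v5,v7,v1) [-+-] → (1.8, -0.2541, 0.935)–(-0.2376, -0.2541, 0.935)  len=2.0376
  (v6,v4,v2) [+-+] → (1.8, -0.2541, -0.935)–(0.2376, -0.2541, -0.935)  len=1.5624
  (v6,v5,v4) [+--] → (1.8, -0.2541, 0.12342)–(1.8, -0.2541, -0.935)  len=1.0584
  (v7,v5,v6) [+-+] → (1.8, -0.2541, 0.935)–(1.8, -0.2541, 0.12342)  len=0.8116

Chained into 1 loop(s):
  loop 1: 8 segments, perimeter = 10.9400
Total perimeter = 10.940
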